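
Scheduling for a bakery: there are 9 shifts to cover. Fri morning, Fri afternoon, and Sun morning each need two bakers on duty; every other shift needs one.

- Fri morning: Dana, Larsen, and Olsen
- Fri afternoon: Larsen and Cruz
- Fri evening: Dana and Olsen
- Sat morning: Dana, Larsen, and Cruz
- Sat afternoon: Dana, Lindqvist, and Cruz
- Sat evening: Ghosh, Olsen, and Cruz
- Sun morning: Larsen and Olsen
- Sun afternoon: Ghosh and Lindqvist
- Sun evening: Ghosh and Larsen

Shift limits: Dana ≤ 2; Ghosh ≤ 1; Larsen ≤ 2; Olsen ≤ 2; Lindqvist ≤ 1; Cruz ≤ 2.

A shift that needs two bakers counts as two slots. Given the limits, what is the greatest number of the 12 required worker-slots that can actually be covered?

Total capacity across all bakers is 2+1+2+2+1+2 = 10, and 12 slots are needed, so at most 10 can be filled.
An assignment achieving 10: Fri morning→Dana+Olsen, Fri afternoon→Larsen+Cruz, Fri evening→Dana, Sat morning→Cruz, Sat afternoon→Lindqvist, Sun morning→Larsen+Olsen, Sun afternoon→Ghosh.
Loads: Dana 2/2, Ghosh 1/1, Larsen 2/2, Olsen 2/2, Lindqvist 1/1, Cruz 2/2.

10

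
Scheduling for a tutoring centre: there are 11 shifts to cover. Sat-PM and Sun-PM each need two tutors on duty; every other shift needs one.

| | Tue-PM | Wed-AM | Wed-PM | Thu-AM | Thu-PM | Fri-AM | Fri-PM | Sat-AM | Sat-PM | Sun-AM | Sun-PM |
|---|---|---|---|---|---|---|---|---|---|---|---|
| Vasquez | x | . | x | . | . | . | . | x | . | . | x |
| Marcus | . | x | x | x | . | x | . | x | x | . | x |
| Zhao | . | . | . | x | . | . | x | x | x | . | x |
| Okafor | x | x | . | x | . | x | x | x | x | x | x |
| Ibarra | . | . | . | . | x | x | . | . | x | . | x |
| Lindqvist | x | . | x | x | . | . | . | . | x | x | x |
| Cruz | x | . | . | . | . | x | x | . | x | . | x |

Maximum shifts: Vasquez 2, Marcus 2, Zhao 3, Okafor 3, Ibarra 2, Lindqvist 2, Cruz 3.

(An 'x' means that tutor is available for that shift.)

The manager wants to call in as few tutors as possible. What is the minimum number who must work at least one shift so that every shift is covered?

13 slots to fill and no one can take more than 3, so at least ⌈13/3⌉ = 5 tutors are needed.
Vasquez, Zhao, Okafor, Ibarra, and Cruz alone can cover everything: Tue-PM→Vasquez, Wed-AM→Okafor, Wed-PM→Vasquez, Thu-AM→Zhao, Thu-PM→Ibarra, Fri-AM→Okafor, Fri-PM→Cruz, Sat-AM→Zhao, Sat-PM→Zhao+Cruz, Sun-AM→Okafor, Sun-PM→Ibarra+Cruz.

5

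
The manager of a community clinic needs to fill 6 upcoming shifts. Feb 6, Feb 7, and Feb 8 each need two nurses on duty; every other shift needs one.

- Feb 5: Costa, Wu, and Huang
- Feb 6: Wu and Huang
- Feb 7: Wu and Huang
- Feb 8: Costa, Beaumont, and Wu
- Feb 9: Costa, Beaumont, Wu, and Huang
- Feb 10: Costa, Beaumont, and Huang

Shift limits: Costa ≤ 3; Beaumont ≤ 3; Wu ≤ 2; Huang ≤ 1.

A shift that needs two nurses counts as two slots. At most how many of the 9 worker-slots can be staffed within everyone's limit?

Total capacity across all nurses is 3+3+2+1 = 9, and 9 slots are needed, so at most 9 can be filled.
Shifts {Feb 6, Feb 7} need 4 slots but only Wu and Huang are available for them, supplying at most 3 — so at least 1 slot must go unfilled.
An assignment achieving 8: Feb 5→Costa, Feb 6→Wu+Huang, Feb 7→Wu, Feb 8→Costa+Beaumont, Feb 9→Beaumont, Feb 10→Costa.
Loads: Costa 3/3, Beaumont 2/3, Wu 2/2, Huang 1/1.

8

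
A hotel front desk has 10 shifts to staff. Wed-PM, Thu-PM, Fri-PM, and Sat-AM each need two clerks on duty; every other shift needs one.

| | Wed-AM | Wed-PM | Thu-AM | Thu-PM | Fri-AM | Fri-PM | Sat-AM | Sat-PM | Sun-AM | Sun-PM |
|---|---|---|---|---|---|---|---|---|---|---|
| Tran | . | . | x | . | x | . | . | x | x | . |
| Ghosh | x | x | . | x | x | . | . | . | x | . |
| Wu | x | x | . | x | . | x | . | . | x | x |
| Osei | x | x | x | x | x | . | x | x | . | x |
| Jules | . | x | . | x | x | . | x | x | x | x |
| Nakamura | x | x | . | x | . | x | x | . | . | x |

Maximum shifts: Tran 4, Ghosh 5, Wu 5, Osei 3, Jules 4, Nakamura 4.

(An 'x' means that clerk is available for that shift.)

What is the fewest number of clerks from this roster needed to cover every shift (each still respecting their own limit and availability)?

14 slots to fill and no one can take more than 5, so at least ⌈14/5⌉ = 3 clerks are needed.
No set of 3 clerks can cover every shift (each such set leaves at least one shift with no one available or exceeds a cap).
Tran, Wu, Osei, and Nakamura alone can cover everything: Wed-AM→Wu, Wed-PM→Wu+Osei, Thu-AM→Tran, Thu-PM→Wu+Osei, Fri-AM→Tran, Fri-PM→Wu+Nakamura, Sat-AM→Osei+Nakamura, Sat-PM→Tran, Sun-AM→Tran, Sun-PM→Wu.

4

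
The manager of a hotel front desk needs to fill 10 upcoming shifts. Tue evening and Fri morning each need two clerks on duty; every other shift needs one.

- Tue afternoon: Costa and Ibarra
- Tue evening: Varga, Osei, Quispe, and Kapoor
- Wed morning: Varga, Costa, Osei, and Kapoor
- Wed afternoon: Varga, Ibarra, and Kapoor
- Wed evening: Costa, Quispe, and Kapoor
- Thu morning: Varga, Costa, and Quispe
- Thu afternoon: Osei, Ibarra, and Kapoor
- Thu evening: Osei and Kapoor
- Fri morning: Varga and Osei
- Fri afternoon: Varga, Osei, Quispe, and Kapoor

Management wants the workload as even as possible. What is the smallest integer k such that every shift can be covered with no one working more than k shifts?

2

With 6 clerks and 12 worker-slots to fill, someone must work at least ⌈12/6⌉ = 2 shifts, so k ≥ 2.
k = 2 works: Tue afternoon→Costa, Tue evening→Quispe+Kapoor, Wed morning→Kapoor, Wed afternoon→Ibarra, Wed evening→Costa, Thu morning→Varga, Thu afternoon→Ibarra, Thu evening→Osei, Fri morning→Varga+Osei, Fri afternoon→Quispe.
Loads: Varga 2, Costa 2, Osei 2, Quispe 2, Ibarra 2, Kapoor 2 — all ≤ 2.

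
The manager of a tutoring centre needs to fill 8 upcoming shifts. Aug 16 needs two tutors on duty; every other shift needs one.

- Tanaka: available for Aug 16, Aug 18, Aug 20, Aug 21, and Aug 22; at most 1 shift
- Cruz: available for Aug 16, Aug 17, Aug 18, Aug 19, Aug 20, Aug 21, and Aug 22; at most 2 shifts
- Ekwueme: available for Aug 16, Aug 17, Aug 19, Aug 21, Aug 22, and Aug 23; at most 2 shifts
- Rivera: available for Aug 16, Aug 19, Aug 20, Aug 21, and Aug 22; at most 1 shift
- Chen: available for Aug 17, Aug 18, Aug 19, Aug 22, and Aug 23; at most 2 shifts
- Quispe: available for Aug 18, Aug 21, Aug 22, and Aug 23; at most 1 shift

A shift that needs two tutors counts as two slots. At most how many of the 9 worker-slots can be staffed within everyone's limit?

9

Total capacity across all tutors is 1+2+2+1+2+1 = 9, and 9 slots are needed, so at most 9 can be filled.
An assignment achieving 9: Aug 16→Cruz+Ekwueme, Aug 17→Cruz, Aug 18→Chen, Aug 19→Rivera, Aug 20→Tanaka, Aug 21→Quispe, Aug 22→Chen, Aug 23→Ekwueme.
Loads: Tanaka 1/1, Cruz 2/2, Ekwueme 2/2, Rivera 1/1, Chen 2/2, Quispe 1/1.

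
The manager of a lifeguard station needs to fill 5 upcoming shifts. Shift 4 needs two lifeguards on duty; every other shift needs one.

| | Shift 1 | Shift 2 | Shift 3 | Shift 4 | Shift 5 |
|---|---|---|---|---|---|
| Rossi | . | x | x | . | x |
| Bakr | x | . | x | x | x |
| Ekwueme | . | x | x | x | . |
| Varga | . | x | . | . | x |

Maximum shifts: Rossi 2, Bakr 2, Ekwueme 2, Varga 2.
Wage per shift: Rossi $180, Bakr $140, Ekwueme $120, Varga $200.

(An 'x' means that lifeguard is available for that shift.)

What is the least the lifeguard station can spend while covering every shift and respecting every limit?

$880

Shift 1 can only be covered by Bakr, so that assignment is forced.
Shift 4 can only be covered by Bakr and Ekwueme, so that assignment is forced.
Picking the cheapest available lifeguard for each shift independently would cost $780, but that ignores the shift limits.
An optimal schedule: Shift 1→Bakr, Shift 2→Ekwueme, Shift 3→Rossi, Shift 4→Ekwueme+Bakr, Shift 5→Rossi.
Total: 140 + 120 + 180 + 120 + 140 + 180 = $880.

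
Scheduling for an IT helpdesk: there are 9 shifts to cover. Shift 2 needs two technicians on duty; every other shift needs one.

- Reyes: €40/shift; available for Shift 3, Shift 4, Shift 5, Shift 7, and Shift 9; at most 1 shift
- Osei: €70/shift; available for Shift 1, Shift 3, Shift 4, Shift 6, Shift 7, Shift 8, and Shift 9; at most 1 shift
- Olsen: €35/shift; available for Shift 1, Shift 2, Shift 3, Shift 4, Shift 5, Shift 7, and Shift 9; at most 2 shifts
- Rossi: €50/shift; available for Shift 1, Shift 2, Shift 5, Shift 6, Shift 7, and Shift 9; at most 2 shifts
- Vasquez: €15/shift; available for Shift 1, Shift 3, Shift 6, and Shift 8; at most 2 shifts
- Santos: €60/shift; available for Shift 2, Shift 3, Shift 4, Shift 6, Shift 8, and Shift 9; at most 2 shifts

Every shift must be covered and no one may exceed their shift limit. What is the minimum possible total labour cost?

€430

Picking the cheapest available technician for each shift independently would cost €285, but that ignores the shift limits.
An optimal schedule: Shift 1→Olsen, Shift 2→Olsen+Rossi, Shift 3→Vasquez, Shift 4→Santos, Shift 5→Reyes, Shift 6→Vasquez, Shift 7→Rossi, Shift 8→Osei, Shift 9→Santos.
Total: 35 + 35 + 50 + 15 + 60 + 40 + 15 + 50 + 70 + 60 = €430.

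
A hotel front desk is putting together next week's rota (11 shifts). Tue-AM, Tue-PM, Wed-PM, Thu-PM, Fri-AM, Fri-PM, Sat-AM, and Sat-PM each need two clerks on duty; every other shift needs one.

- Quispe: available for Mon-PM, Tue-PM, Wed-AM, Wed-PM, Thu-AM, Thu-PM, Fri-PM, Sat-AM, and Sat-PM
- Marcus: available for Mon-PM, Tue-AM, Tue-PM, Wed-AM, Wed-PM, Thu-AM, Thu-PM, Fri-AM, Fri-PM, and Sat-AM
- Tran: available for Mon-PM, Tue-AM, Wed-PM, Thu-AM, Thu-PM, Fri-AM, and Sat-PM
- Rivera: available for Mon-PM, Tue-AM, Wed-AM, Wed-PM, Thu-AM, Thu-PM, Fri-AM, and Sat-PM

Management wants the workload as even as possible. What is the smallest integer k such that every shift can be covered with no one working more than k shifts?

With 4 clerks and 19 worker-slots to fill, someone must work at least ⌈19/4⌉ = 5 shifts, so k ≥ 5.
k = 5 works: Mon-PM→Rivera, Tue-AM→Marcus+Tran, Tue-PM→Quispe+Marcus, Wed-AM→Quispe, Wed-PM→Tran+Rivera, Thu-AM→Rivera, Thu-PM→Tran+Rivera, Fri-AM→Marcus+Tran, Fri-PM→Quispe+Marcus, Sat-AM→Quispe+Marcus, Sat-PM→Quispe+Tran.
Loads: Quispe 5, Marcus 5, Tran 5, Rivera 4 — all ≤ 5.

5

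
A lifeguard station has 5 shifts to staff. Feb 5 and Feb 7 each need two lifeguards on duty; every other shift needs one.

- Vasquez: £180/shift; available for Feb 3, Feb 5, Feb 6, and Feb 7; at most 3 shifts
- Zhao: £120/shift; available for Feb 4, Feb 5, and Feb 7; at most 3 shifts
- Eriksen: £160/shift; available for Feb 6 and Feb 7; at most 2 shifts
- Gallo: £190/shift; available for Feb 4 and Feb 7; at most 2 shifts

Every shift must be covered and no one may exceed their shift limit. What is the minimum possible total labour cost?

£1040

Feb 3 can only be covered by Vasquez, so that assignment is forced.
Feb 5 can only be covered by Vasquez and Zhao, so that assignment is forced.
Picking the cheapest available lifeguard for each shift independently would cost £1040, and that bound is achievable.
An optimal schedule: Feb 3→Vasquez, Feb 4→Zhao, Feb 5→Zhao+Vasquez, Feb 6→Eriksen, Feb 7→Zhao+Eriksen.
Total: 180 + 120 + 120 + 180 + 160 + 120 + 160 = £1040.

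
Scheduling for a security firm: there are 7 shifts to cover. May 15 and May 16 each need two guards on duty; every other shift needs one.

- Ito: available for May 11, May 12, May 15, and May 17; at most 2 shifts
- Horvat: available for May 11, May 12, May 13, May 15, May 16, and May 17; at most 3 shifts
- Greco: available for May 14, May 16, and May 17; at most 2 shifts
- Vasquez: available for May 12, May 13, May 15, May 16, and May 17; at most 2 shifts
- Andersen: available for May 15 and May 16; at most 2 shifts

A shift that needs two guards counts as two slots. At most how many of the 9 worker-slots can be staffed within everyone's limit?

9

Total capacity across all guards is 2+3+2+2+2 = 11, and 9 slots are needed, so at most 9 can be filled.
An assignment achieving 9: May 11→Ito, May 12→Ito, May 13→Horvat, May 14→Greco, May 15→Horvat+Vasquez, May 16→Horvat+Greco, May 17→Vasquez.
Loads: Ito 2/2, Horvat 3/3, Greco 2/2, Vasquez 2/2, Andersen 0/2.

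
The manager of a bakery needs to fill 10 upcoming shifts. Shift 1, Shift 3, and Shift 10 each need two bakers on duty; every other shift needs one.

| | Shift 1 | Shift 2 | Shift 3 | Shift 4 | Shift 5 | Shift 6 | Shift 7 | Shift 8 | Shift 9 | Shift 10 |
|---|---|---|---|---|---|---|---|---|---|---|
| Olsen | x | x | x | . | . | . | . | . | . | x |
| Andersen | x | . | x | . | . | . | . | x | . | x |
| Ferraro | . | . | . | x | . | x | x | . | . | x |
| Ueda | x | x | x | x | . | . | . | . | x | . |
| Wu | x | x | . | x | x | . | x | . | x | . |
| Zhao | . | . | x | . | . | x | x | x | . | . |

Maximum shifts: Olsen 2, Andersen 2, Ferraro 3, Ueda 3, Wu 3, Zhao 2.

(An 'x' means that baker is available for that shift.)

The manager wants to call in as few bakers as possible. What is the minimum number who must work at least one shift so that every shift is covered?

5

13 slots to fill and no one can take more than 3, so at least ⌈13/3⌉ = 5 bakers are needed.
Olsen, Andersen, Ferraro, Ueda, and Wu alone can cover everything: Shift 1→Ueda+Wu, Shift 2→Olsen, Shift 3→Olsen+Ueda, Shift 4→Wu, Shift 5→Wu, Shift 6→Ferraro, Shift 7→Ferraro, Shift 8→Andersen, Shift 9→Ueda, Shift 10→Andersen+Ferraro.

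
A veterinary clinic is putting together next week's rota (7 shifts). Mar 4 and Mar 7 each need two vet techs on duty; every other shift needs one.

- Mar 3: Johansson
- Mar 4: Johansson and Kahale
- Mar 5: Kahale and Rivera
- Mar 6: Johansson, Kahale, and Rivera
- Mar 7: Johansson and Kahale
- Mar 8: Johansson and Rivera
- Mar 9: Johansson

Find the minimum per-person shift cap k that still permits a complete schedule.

4

With 3 vet techs and 9 worker-slots to fill, someone must work at least ⌈9/3⌉ = 3 shifts, so k ≥ 3.
k = 3 fails: Shifts {Mar 3, Mar 4, Mar 7, Mar 9} need 6 worker-slots in total, but the vet techs available for any of those shifts (Johansson and Kahale) can supply at most 5 among them. So no valid schedule exists.
k = 4 works: Mar 3→Johansson, Mar 4→Johansson+Kahale, Mar 5→Kahale, Mar 6→Kahale, Mar 7→Johansson+Kahale, Mar 8→Rivera, Mar 9→Johansson.
Loads: Johansson 4, Kahale 4, Rivera 1 — all ≤ 4.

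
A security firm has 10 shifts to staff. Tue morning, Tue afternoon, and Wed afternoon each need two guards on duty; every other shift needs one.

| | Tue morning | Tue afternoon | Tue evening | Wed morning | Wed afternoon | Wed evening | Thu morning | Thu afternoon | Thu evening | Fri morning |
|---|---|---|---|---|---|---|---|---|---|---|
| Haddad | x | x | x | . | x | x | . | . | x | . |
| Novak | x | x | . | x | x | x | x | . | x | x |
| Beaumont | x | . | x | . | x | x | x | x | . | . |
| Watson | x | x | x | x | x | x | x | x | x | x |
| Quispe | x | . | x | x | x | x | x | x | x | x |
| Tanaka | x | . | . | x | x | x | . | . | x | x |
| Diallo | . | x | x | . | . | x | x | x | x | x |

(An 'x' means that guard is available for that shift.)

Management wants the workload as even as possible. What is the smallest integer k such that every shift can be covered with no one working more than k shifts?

With 7 guards and 13 worker-slots to fill, someone must work at least ⌈13/7⌉ = 2 shifts, so k ≥ 2.
k = 2 works: Tue morning→Beaumont+Tanaka, Tue afternoon→Haddad+Watson, Tue evening→Haddad, Wed morning→Novak, Wed afternoon→Quispe+Tanaka, Wed evening→Diallo, Thu morning→Novak, Thu afternoon→Beaumont, Thu evening→Quispe, Fri morning→Watson.
Loads: Haddad 2, Novak 2, Beaumont 2, Watson 2, Quispe 2, Tanaka 2, Diallo 1 — all ≤ 2.

2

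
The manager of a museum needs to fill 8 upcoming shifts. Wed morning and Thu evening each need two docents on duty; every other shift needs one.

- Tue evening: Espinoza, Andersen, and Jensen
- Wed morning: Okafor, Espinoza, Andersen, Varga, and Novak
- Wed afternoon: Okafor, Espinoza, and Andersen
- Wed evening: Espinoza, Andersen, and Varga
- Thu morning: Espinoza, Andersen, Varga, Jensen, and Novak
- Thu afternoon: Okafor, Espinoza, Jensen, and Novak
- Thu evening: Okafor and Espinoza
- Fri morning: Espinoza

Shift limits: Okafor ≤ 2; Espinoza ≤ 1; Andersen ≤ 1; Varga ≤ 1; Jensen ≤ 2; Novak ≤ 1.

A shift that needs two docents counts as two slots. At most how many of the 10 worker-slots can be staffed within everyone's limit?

Total capacity across all docents is 2+1+1+1+2+1 = 8, and 10 slots are needed, so at most 8 can be filled.
An assignment achieving 8: Tue evening→Andersen, Wed morning→Novak, Wed afternoon→Okafor, Wed evening→Varga, Thu morning→Jensen, Thu afternoon→Jensen, Thu evening→Okafor, Fri morning→Espinoza.
Loads: Okafor 2/2, Espinoza 1/1, Andersen 1/1, Varga 1/1, Jensen 2/2, Novak 1/1.

8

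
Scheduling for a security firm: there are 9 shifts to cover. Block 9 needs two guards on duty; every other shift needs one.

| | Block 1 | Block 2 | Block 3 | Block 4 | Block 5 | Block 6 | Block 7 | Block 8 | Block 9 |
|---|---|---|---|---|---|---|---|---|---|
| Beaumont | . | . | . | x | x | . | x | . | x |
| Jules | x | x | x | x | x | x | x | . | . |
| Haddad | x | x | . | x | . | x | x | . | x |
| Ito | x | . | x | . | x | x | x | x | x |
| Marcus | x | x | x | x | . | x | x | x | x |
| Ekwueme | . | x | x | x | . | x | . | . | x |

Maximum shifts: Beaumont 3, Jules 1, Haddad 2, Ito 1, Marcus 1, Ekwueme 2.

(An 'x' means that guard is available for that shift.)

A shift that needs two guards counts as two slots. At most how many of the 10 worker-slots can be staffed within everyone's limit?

10

Total capacity across all guards is 3+1+2+1+1+2 = 10, and 10 slots are needed, so at most 10 can be filled.
An assignment achieving 10: Block 1→Jules, Block 2→Haddad, Block 3→Marcus, Block 4→Beaumont, Block 5→Beaumont, Block 6→Ekwueme, Block 7→Beaumont, Block 8→Ito, Block 9→Haddad+Ekwueme.
Loads: Beaumont 3/3, Jules 1/1, Haddad 2/2, Ito 1/1, Marcus 1/1, Ekwueme 2/2.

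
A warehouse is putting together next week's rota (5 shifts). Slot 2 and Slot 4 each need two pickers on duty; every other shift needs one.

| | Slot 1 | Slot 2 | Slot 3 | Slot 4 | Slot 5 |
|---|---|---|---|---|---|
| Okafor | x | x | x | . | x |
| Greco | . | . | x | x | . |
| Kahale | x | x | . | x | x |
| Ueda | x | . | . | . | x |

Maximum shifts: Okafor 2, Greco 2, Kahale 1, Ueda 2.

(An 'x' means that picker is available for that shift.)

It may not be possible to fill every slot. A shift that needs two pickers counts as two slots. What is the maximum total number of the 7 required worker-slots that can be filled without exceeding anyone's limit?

Total capacity across all pickers is 2+2+1+2 = 7, and 7 slots are needed, so at most 7 can be filled.
Shifts {Slot 2, Slot 4} need 4 slots but only Okafor, Greco, and Kahale are available for them, supplying at most 3 — so at least 1 slot must go unfilled.
An assignment achieving 6: Slot 1→Ueda, Slot 2→Okafor+Kahale, Slot 3→Okafor, Slot 4→Greco, Slot 5→Ueda.
Loads: Okafor 2/2, Greco 1/2, Kahale 1/1, Ueda 2/2.

6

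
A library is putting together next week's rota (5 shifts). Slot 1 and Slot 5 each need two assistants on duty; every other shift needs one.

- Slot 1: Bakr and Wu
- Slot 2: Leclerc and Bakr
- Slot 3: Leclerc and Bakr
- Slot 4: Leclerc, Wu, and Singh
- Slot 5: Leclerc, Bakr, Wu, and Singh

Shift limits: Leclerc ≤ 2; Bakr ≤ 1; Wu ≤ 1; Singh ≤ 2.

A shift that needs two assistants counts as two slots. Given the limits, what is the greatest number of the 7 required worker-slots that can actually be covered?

6

Total capacity across all assistants is 2+1+1+2 = 6, and 7 slots are needed, so at most 6 can be filled.
An assignment achieving 6: Slot 1→Bakr+Wu, Slot 2→Leclerc, Slot 3→Leclerc, Slot 4→Singh, Slot 5→Singh.
Loads: Leclerc 2/2, Bakr 1/1, Wu 1/1, Singh 2/2.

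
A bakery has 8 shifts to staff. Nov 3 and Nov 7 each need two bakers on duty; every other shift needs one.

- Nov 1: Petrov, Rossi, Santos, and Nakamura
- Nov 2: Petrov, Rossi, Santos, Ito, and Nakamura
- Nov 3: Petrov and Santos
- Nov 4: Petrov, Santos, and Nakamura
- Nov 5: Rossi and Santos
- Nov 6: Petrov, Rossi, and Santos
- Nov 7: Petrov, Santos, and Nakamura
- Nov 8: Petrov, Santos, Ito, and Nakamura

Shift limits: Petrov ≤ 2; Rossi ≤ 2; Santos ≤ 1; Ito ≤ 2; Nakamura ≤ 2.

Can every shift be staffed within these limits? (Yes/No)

No

Total capacity is 2+2+1+2+2 = 9 but 10 worker-slots are needed — infeasible.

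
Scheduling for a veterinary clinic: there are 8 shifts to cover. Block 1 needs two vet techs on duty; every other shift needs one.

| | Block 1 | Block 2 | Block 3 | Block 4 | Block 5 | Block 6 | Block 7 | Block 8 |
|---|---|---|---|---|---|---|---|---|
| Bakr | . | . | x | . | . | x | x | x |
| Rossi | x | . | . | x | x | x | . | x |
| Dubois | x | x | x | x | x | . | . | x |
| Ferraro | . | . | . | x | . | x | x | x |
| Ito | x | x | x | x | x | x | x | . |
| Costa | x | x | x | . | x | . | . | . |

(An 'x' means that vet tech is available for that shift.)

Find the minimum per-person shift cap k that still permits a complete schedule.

2

With 6 vet techs and 9 worker-slots to fill, someone must work at least ⌈9/6⌉ = 2 shifts, so k ≥ 2.
k = 2 works: Block 1→Ito+Costa, Block 2→Dubois, Block 3→Bakr, Block 4→Rossi, Block 5→Rossi, Block 6→Ferraro, Block 7→Bakr, Block 8→Dubois.
Loads: Bakr 2, Rossi 2, Dubois 2, Ferraro 1, Ito 1, Costa 1 — all ≤ 2.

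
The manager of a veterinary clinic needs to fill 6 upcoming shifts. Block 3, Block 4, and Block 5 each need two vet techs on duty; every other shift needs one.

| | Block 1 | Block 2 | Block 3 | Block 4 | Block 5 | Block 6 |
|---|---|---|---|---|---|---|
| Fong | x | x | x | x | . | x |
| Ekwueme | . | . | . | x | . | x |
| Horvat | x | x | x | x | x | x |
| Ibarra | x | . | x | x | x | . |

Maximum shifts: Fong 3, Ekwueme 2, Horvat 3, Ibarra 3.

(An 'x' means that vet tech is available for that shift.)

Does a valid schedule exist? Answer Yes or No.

Yes

Block 5 can only be covered by Horvat and Ibarra, so that assignment is forced.
One valid schedule: Block 1→Fong, Block 2→Fong, Block 3→Fong+Horvat, Block 4→Ekwueme+Horvat, Block 5→Horvat+Ibarra, Block 6→Ekwueme.
Loads: Fong 3/3, Ekwueme 2/2, Horvat 3/3, Ibarra 1/3 — all within limits.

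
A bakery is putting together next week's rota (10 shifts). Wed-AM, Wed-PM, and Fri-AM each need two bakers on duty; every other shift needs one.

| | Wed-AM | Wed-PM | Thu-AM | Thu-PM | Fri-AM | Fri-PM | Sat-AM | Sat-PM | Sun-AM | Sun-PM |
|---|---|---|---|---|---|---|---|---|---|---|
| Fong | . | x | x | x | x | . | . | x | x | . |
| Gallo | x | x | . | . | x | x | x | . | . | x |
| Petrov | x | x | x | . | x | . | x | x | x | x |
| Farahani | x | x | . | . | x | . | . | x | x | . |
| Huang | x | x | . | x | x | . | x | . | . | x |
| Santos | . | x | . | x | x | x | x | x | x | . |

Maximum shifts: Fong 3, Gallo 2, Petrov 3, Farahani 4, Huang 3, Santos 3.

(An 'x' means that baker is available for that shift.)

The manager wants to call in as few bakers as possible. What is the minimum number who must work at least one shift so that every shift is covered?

13 slots to fill and no one can take more than 4, so at least ⌈13/4⌉ = 4 bakers are needed.
Fong, Petrov, Farahani, and Santos alone can cover everything: Wed-AM→Petrov+Farahani, Wed-PM→Farahani+Santos, Thu-AM→Fong, Thu-PM→Fong, Fri-AM→Farahani+Santos, Fri-PM→Santos, Sat-AM→Petrov, Sat-PM→Fong, Sun-AM→Farahani, Sun-PM→Petrov.

4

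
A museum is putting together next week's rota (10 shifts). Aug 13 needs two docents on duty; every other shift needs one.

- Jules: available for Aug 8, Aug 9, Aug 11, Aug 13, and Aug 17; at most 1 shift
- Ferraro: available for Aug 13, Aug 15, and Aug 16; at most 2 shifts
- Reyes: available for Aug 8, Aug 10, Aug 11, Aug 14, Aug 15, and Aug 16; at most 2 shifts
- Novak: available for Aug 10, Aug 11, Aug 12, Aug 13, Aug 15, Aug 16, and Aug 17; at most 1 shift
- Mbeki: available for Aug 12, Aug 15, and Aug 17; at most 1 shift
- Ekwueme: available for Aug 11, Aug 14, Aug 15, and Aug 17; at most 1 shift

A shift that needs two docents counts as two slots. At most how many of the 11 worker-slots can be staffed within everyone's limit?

Total capacity across all docents is 1+2+2+1+1+1 = 8, and 11 slots are needed, so at most 8 can be filled.
An assignment achieving 8: Aug 8→Reyes, Aug 9→Jules, Aug 10→Reyes, Aug 12→Novak, Aug 13→Ferraro, Aug 14→Ekwueme, Aug 16→Ferraro, Aug 17→Mbeki.
Loads: Jules 1/1, Ferraro 2/2, Reyes 2/2, Novak 1/1, Mbeki 1/1, Ekwueme 1/1.

8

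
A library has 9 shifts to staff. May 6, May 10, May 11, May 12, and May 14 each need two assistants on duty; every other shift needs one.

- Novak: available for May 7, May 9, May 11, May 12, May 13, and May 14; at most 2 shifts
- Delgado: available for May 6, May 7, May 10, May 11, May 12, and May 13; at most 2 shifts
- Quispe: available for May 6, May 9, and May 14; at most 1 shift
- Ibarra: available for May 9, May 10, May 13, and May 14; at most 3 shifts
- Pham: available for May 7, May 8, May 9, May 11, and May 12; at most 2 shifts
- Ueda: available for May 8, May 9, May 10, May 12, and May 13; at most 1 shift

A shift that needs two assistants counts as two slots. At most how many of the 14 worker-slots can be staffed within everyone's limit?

Total capacity across all assistants is 2+2+1+3+2+1 = 11, and 14 slots are needed, so at most 11 can be filled.
An assignment achieving 11: May 6→Delgado+Quispe, May 7→Novak, May 8→Pham, May 10→Delgado+Ibarra, May 11→Novak+Pham, May 12→Ueda, May 13→Ibarra, May 14→Ibarra.
Loads: Novak 2/2, Delgado 2/2, Quispe 1/1, Ibarra 3/3, Pham 2/2, Ueda 1/1.

11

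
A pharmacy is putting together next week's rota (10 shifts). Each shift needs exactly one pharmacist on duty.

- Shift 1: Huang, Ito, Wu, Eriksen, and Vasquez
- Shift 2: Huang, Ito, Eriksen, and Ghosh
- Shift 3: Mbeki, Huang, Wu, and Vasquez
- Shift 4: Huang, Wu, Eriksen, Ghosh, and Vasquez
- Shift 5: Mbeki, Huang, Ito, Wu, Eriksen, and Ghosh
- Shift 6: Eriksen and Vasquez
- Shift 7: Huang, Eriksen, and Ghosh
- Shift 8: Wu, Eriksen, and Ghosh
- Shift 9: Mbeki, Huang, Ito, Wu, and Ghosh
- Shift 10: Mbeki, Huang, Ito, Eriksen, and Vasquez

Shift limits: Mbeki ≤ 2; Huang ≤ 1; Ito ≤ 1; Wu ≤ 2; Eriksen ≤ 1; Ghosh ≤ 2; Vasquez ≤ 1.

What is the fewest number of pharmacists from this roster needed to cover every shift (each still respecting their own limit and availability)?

7

10 slots to fill and no one can take more than 2, so at least ⌈10/2⌉ = 5 pharmacists are needed.
Any 6 pharmacists together have capacity at most 2+2+2+1+1+1 = 9 < 10 slots, so 6 can never suffice.
Mbeki, Huang, Ito, Wu, Eriksen, Ghosh, and Vasquez alone can cover everything: Shift 1→Wu, Shift 2→Ito, Shift 3→Mbeki, Shift 4→Ghosh, Shift 5→Ghosh, Shift 6→Eriksen, Shift 7→Huang, Shift 8→Wu, Shift 9→Mbeki, Shift 10→Vasquez.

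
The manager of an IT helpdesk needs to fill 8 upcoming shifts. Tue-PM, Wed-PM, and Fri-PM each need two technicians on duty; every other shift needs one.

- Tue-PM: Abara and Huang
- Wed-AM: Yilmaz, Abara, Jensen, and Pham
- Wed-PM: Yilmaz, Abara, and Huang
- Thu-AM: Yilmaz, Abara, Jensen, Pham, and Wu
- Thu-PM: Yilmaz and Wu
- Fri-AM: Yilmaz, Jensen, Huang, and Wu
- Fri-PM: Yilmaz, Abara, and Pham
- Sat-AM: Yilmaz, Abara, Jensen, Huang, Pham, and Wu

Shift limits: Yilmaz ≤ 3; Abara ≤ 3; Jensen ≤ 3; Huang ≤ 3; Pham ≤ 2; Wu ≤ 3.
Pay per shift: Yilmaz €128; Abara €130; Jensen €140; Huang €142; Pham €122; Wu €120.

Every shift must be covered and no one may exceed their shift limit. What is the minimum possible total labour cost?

€1390

Tue-PM can only be covered by Abara and Huang, so that assignment is forced.
Picking the cheapest available technician for each shift independently would cost €1382, but that ignores the shift limits.
An optimal schedule: Tue-PM→Abara+Huang, Wed-AM→Pham, Wed-PM→Yilmaz+Abara, Thu-AM→Wu, Thu-PM→Wu, Fri-AM→Wu, Fri-PM→Pham+Yilmaz, Sat-AM→Yilmaz.
Total: 130 + 142 + 122 + 128 + 130 + 120 + 120 + 120 + 122 + 128 + 128 = €1390.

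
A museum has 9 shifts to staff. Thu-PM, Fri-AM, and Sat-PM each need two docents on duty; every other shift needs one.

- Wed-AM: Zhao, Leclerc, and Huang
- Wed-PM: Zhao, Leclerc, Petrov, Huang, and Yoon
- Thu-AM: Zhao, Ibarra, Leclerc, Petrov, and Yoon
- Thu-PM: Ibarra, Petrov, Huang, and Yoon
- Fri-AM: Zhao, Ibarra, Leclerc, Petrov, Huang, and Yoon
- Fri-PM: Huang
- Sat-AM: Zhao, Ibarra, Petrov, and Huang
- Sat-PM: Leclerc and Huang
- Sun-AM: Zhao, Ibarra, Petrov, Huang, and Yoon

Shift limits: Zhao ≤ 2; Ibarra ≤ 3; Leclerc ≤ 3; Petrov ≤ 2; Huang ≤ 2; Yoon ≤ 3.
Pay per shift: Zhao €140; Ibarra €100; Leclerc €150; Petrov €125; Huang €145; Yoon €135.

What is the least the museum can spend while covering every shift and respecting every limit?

€1535

Fri-PM can only be covered by Huang, so that assignment is forced.
Sat-PM can only be covered by Leclerc and Huang, so that assignment is forced.
Picking the cheapest available docent for each shift independently would cost €1455, but that ignores the shift limits.
An optimal schedule: Wed-AM→Zhao, Wed-PM→Petrov, Thu-AM→Ibarra, Thu-PM→Ibarra+Yoon, Fri-AM→Petrov+Yoon, Fri-PM→Huang, Sat-AM→Ibarra, Sat-PM→Huang+Leclerc, Sun-AM→Yoon.
Total: 140 + 125 + 100 + 100 + 135 + 125 + 135 + 145 + 100 + 145 + 150 + 135 = €1535.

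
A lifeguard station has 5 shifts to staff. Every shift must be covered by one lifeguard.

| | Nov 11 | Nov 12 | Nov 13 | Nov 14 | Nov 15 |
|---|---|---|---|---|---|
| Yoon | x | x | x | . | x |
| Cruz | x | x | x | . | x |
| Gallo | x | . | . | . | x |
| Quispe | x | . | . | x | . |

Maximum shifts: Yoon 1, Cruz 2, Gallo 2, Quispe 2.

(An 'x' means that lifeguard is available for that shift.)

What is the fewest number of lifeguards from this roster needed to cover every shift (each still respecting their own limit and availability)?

5 slots to fill and no one can take more than 2, so at least ⌈5/2⌉ = 3 lifeguards are needed.
Yoon, Cruz, and Quispe alone can cover everything: Nov 11→Quispe, Nov 12→Yoon, Nov 13→Cruz, Nov 14→Quispe, Nov 15→Cruz.

3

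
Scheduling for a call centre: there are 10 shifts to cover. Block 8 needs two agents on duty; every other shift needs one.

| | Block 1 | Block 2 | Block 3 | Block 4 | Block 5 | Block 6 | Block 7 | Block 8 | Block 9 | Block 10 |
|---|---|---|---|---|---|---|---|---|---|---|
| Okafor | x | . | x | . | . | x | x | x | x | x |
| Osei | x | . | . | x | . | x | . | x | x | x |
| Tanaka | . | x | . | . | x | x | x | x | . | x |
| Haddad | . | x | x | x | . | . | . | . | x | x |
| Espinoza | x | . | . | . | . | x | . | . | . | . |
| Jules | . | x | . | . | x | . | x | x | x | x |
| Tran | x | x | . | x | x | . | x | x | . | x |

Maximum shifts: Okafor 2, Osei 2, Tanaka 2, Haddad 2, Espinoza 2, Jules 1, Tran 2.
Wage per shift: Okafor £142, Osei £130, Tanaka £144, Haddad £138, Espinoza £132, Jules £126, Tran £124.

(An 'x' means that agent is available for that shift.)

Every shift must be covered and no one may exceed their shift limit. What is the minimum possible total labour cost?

Picking the cheapest available agent for each shift independently would cost £1388, but that ignores the shift limits.
An optimal schedule: Block 1→Espinoza, Block 2→Jules, Block 3→Haddad, Block 4→Tran, Block 5→Tran, Block 6→Espinoza, Block 7→Okafor, Block 8→Osei+Okafor, Block 9→Osei, Block 10→Haddad.
Total: 132 + 126 + 138 + 124 + 124 + 132 + 142 + 130 + 142 + 130 + 138 = £1458.

£1458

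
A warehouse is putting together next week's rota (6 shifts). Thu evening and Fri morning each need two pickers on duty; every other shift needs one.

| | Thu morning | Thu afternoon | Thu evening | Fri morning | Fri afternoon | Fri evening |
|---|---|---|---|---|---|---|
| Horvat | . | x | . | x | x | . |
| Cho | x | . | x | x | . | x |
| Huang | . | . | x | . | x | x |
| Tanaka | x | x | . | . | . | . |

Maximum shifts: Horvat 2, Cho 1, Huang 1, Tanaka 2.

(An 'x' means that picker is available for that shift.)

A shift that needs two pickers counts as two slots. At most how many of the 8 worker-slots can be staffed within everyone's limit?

6

Total capacity across all pickers is 2+1+1+2 = 6, and 8 slots are needed, so at most 6 can be filled.
An assignment achieving 6: Thu morning→Tanaka, Thu afternoon→Tanaka, Thu evening→Cho+Huang, Fri morning→Horvat, Fri afternoon→Horvat.
Loads: Horvat 2/2, Cho 1/1, Huang 1/1, Tanaka 2/2.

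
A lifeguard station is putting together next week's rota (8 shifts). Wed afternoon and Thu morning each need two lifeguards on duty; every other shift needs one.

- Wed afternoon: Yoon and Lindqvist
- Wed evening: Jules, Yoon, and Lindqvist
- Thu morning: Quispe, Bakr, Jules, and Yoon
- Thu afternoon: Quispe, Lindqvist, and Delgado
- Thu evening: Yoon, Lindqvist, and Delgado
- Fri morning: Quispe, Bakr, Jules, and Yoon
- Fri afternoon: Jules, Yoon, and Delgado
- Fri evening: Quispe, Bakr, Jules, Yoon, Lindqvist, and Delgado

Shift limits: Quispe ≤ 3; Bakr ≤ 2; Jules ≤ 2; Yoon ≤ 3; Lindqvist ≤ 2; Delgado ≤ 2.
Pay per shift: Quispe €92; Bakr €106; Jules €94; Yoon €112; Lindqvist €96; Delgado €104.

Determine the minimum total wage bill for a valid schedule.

€976

Wed afternoon can only be covered by Yoon and Lindqvist, so that assignment is forced.
Picking the cheapest available lifeguard for each shift independently would cost €954, but that ignores the shift limits.
An optimal schedule: Wed afternoon→Lindqvist+Yoon, Wed evening→Jules, Thu morning→Quispe+Jules, Thu afternoon→Quispe, Thu evening→Lindqvist, Fri morning→Quispe, Fri afternoon→Delgado, Fri evening→Delgado.
Total: 96 + 112 + 94 + 92 + 94 + 92 + 96 + 92 + 104 + 104 = €976.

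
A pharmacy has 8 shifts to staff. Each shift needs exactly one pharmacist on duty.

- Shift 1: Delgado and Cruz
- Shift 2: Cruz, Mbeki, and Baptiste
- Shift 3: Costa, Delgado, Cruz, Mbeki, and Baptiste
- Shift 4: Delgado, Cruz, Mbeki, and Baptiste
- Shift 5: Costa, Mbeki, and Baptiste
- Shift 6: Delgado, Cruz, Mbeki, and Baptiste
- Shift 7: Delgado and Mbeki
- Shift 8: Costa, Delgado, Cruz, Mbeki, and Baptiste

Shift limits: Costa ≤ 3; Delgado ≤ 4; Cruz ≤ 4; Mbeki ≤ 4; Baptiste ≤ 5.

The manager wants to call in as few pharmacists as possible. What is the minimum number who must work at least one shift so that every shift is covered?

2

8 slots to fill and no one can take more than 5, so at least ⌈8/5⌉ = 2 pharmacists are needed.
Delgado and Mbeki alone can cover everything: Shift 1→Delgado, Shift 2→Mbeki, Shift 3→Delgado, Shift 4→Delgado, Shift 5→Mbeki, Shift 6→Delgado, Shift 7→Mbeki, Shift 8→Mbeki.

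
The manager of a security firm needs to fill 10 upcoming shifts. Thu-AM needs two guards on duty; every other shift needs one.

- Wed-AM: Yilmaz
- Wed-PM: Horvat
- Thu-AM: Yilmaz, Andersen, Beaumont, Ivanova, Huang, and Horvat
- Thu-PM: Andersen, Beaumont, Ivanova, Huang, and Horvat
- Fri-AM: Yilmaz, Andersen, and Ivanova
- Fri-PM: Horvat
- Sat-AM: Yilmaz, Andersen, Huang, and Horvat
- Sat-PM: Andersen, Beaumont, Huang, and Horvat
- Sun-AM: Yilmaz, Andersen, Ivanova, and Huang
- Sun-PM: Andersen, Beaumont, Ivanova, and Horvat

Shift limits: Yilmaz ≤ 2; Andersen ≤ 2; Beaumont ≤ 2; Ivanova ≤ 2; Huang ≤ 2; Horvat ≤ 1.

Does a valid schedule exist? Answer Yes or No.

Total capacity is 11 and 11 slots are needed, so capacity alone doesn't rule it out.
Shifts {Wed-PM, Fri-PM} need 2 worker-slots in total, but the guards available for any of those shifts (Horvat) can supply at most 1 among them. So no valid schedule exists.

No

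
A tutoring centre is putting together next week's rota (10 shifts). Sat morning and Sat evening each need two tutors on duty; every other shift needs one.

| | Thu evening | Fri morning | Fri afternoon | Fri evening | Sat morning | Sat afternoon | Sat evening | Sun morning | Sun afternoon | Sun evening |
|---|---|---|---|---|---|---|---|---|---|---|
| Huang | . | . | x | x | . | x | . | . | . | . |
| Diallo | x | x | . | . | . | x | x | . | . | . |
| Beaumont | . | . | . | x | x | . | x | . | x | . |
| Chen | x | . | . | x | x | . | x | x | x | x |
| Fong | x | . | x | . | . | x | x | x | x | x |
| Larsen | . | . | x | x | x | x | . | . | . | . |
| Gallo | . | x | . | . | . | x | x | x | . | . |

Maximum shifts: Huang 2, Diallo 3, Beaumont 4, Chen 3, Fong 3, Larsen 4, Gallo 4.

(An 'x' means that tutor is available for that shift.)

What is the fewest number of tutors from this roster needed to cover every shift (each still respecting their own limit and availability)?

12 slots to fill and no one can take more than 4, so at least ⌈12/4⌉ = 3 tutors are needed.
No set of 3 tutors can cover every shift (each such set leaves at least one shift with no one available or exceeds a cap).
Huang, Diallo, Beaumont, and Chen alone can cover everything: Thu evening→Diallo, Fri morning→Diallo, Fri afternoon→Huang, Fri evening→Beaumont, Sat morning→Beaumont+Chen, Sat afternoon→Huang, Sat evening→Diallo+Beaumont, Sun morning→Chen, Sun afternoon→Beaumont, Sun evening→Chen.

4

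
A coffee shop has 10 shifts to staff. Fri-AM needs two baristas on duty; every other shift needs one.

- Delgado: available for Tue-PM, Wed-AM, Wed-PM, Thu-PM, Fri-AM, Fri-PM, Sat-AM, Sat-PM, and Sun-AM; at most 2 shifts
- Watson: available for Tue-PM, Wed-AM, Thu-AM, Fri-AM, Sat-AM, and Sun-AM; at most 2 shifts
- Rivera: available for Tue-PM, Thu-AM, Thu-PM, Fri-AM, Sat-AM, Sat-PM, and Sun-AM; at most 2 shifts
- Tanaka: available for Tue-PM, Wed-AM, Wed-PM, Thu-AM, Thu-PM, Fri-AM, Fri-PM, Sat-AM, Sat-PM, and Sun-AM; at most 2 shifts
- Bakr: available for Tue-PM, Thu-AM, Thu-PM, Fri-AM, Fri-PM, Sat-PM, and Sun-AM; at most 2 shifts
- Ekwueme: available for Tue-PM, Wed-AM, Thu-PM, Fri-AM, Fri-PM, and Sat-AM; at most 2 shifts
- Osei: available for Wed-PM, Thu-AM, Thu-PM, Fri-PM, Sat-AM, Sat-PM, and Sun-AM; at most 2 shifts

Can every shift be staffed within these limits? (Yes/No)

Yes

One valid schedule: Tue-PM→Watson, Wed-AM→Delgado, Wed-PM→Delgado, Thu-AM→Watson, Thu-PM→Rivera, Fri-AM→Bakr+Ekwueme, Fri-PM→Tanaka, Sat-AM→Tanaka, Sat-PM→Rivera, Sun-AM→Bakr.
Loads: Delgado 2/2, Watson 2/2, Rivera 2/2, Tanaka 2/2, Bakr 2/2, Ekwueme 1/2, Osei 0/2 — all within limits.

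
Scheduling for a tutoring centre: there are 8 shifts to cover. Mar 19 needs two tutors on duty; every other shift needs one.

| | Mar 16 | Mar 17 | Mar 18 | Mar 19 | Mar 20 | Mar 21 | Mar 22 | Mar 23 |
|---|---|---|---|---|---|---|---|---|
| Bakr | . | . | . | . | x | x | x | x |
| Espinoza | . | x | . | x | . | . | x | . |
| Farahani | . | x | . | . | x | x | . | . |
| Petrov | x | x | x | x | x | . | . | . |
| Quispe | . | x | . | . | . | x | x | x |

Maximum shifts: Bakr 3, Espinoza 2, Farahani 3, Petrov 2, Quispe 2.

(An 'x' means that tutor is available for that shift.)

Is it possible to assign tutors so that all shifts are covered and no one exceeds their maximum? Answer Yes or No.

No

Total capacity is 12 and 9 slots are needed, so capacity alone doesn't rule it out.
Shifts {Mar 16, Mar 18, Mar 19} need 4 worker-slots in total, but the tutors available for any of those shifts (Espinoza and Petrov) can supply at most 3 among them. So no valid schedule exists.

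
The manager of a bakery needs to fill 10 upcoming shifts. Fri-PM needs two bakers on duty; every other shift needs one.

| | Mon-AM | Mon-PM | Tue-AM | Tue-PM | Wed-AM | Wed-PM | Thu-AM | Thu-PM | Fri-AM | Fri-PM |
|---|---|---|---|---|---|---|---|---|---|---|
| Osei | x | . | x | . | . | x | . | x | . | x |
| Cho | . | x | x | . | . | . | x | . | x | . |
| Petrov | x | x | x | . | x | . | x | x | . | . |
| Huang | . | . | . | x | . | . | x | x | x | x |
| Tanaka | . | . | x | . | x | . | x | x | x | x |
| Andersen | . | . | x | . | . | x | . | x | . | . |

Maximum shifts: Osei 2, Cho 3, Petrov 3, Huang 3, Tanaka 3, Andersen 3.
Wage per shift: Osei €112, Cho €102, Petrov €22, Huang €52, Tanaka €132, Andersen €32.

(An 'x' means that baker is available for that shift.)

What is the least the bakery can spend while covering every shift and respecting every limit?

Tue-PM can only be covered by Huang, so that assignment is forced.
Picking the cheapest available baker for each shift independently would cost €432, but that ignores the shift limits.
An optimal schedule: Mon-AM→Petrov, Mon-PM→Petrov, Tue-AM→Andersen, Tue-PM→Huang, Wed-AM→Petrov, Wed-PM→Andersen, Thu-AM→Cho, Thu-PM→Andersen, Fri-AM→Huang, Fri-PM→Huang+Osei.
Total: 22 + 22 + 32 + 52 + 22 + 32 + 102 + 32 + 52 + 52 + 112 = €532.

€532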